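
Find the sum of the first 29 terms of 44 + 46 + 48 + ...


aₙ = 44 + (29-1)×2 = 100
Sₙ = n(a₁+aₙ)/2 = 29×(44+100)/2
= 29×144/2 = 2088

S_29 = 2088


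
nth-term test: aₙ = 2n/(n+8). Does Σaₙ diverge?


lim(n→∞) 2n/(n+8) = 2/1 = 2  (divide numerator and denominator by n)
lim aₙ = 2 ≠ 0 → series DIVERGES

Diverges (lim aₙ = 2 ≠ 0)


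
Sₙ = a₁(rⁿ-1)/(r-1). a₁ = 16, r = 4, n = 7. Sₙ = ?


Sₙ = 16×(4^7 - 1)/(4 - 1)
= 16×(16384 - 1)/3
= 16×16383/3
= 87376

S_7 = 87376


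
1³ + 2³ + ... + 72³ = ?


n(n+1)/2 = 72×73/2 = 2628
Σk³ = 2628² = 6906384

Σk³ = 6906384


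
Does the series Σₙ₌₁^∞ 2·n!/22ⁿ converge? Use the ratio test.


aₙ = 2·n!/22^n
a_{n+1}/aₙ = (n+1)!/22^(n+1) × 22^n/n!  (constant 2 cancels)
= (n+1)/22
L = lim(n→∞) (n+1)/22 = ∞
L > 1 → series DIVERGES

Diverges (ratio test: L = ∞ > 1)


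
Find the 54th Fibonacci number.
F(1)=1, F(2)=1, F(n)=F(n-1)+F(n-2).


Fibonacci sequence: 1, 1, 2, 3, 5, 8, 13, 21, 34, 55, 89, ...
F(54) = 86267571272

F(54) = 86267571272


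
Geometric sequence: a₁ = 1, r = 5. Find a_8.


aₙ = a₁·r^(n-1)
= 1×5^7
= 1×78125
= 78125

a_8 = 78125


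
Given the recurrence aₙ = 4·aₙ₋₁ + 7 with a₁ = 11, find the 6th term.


Computing step by step:
a_1 = 11
a_2 = 51
a_3 = 211
a_4 = 851
a_5 = 3411
a_6 = 13651


a_6 = 13651


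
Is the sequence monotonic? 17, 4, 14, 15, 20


Differences: -13, 10, 1, 5
Difference at position 2 is +10 (> 0) but position 1 is -13 (< 0) — sequence both rises and falls
→ NOT monotonic

Not monotonic


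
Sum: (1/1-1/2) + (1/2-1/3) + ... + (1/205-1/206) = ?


Telescoping: adjacent terms cancel.
= 1/1 - 1/206
= 1 - 1/206 = 205/206

Sum = 205/206


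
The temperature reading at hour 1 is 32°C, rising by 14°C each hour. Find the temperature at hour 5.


aₙ = a₁ + (n-1)d
= 32 + (5-1)×14
= 32 + 56
= 88

a_5 = 88


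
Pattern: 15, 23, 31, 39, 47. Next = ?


Pattern: arithmetic (d=8)
Terms: 15, 23, 31, 39, 47
Next term = 55

Next term = 55


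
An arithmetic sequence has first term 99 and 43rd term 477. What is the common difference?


d = (aₙ - a₁)/(n-1)
= (477 - 99)/(43-1)
= 378/42 = 9

d = 9


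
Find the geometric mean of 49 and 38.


GM = √(49×38) = √1862 = 43.1509

GM = 43.1509


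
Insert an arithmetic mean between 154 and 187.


AM = (154 + 187)/2 = 341/2 = 170.5

AM = 170.5


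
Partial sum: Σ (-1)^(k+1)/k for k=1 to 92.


S = 1 - 1/2 + 1/3 - 1/4 + 1/5 - 1/6 + 1/7 - 1/8 ± ...
= 0.6877
(Full series converges to +ln(2) ≈ +0.6931)

S_92 = 0.6877


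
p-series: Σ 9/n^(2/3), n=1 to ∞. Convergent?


p-series test: Σ c/n^p converges if p > 1, diverges if p ≤ 1 (constant c > 0 doesn't affect convergence).
p = 2/3
2/3 ≤ 1 → DIVERGES

Diverges (p = 2/3 ≤ 1)


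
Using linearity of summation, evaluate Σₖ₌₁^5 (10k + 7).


Σ(10k+7) = 10·Σk + 7·n
= 10·15 + 7·5
= 150 + 35 = 185

Σ = 185


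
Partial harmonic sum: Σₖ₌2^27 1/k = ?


Σₖ₌2^27 1/k = 1/2 + 1/3 + 1/4 + ... + 1/27
= 232222818803/80313433200
≈ 2.8915

Sum = 232222818803/80313433200 ≈ 2.8915


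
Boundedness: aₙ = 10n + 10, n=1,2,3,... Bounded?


aₙ = 10n + 10 → as n→∞, aₙ→∞
No finite upper bound exists
The sequence is UNBOUNDED

Unbounded (aₙ → ∞ as n → ∞)


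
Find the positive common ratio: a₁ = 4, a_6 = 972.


r^(n-1) = aₙ/a₁
r^5 = 972/4 = 243
r = 243^(1/5)
= 3

r = 3


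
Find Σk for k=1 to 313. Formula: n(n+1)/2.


n(n+1)/2 = 313×314/2 = 98282/2 = 49141

Σk = 49141


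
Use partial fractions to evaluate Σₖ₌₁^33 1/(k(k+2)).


1/(k(k+2)) = (1/2)·(1/k - 1/(k+2)) (partial fractions)
Telescoping: Σ = (1/2)·(1 + 1/2 - 1/34 - 1/35) = 429/595

Sum = 429/595


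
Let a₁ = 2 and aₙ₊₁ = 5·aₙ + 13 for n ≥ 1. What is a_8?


Computing step by step:
a_1 = 2
a_2 = 23
a_3 = 128
a_4 = 653
a_5 = 3278
a_6 = 16403
a_7 = 82028
a_8 = 410153


a_8 = 410153


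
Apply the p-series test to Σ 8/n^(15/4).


p-series test: Σ c/n^p converges if p > 1, diverges if p ≤ 1 (constant c > 0 doesn't affect convergence).
p = 15/4
15/4 > 1 → CONVERGES

Converges (p = 15/4 > 1)


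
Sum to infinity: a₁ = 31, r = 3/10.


S∞ = a₁/(1-r) = 31/(1 - 3/10)
= 31/(7/10)
= 310/7

S∞ = 310/7


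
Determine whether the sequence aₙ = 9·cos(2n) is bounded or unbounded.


For all n, -1 ≤ cos(2n) ≤ 1, so -9 ≤ 9·cos(2n) ≤ 9
Lower bound: -9, Upper bound: 9
The sequence IS bounded

Bounded (-9 ≤ aₙ ≤ 9)


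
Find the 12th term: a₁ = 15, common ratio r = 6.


aₙ = a₁·r^(n-1)
= 15×6^11
= 15×362797056
= 5441955840

a_12 = 5441955840


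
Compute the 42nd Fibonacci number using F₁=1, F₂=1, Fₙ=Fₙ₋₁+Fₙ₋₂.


Fibonacci sequence: 1, 1, 2, 3, 5, 8, 13, 21, 34, 55, 89, ...
F(42) = 267914296

F(42) = 267914296


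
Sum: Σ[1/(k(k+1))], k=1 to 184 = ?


1/(k(k+1)) = 1/k - 1/(k+1) (partial fractions)
Telescoping: Σ = 1 - 1/185 = 184/185

Sum = 184/185


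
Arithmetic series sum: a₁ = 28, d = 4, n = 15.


aₙ = 28 + (15-1)×4 = 84
Sₙ = n(a₁+aₙ)/2 = 15×(28+84)/2
= 15×112/2 = 840

S_15 = 840


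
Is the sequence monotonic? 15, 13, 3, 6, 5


Differences: -2, -10, 3, -1
Difference at position 3 is +3 (> 0) but position 1 is -2 (< 0) — sequence both rises and falls
→ NOT monotonic

Not monotonic


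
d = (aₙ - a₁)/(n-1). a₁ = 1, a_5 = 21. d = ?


d = (aₙ - a₁)/(n-1)
= (21 - 1)/(5-1)
= 20/4 = 5

d = 5


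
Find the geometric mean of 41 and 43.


GM = √(41×43) = √1763 = 41.9881

GM = 41.9881


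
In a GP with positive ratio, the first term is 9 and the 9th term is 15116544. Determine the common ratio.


r^(n-1) = aₙ/a₁
r^8 = 15116544/9 = 1679616
r = 1679616^(1/8)
= ±6; taking r > 0 gives r = 6

r = 6


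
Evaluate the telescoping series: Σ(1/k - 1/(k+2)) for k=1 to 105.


Telescoping with gap 2: two head and two tail terms survive.
= (1 + 1/2) - (1/106 + 1/107)
= 3/2 - 1/106 - 1/107 = 8400/5671

Sum = 8400/5671


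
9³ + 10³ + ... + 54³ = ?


Σₖ₌9^54 k³ = [54·55/2]² − [8·9/2]²
= 2205225 − 1296 = 2203929

Σk³ = 2203929


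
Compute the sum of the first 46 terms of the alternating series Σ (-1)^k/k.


S = -1 + 1/2 - 1/3 + 1/4 - 1/5 + 1/6 - 1/7 + 1/8 ± ...
= -0.6824
(Full series converges to -ln(2) ≈ -0.6931)

S_46 = -0.6824


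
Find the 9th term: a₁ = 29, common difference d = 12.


aₙ = a₁ + (n-1)d
= 29 + (9-1)×12
= 29 + 96
= 125

a_9 = 125


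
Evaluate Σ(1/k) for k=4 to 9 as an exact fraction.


Σₖ₌4^9 1/k = 1/4 + 1/5 + 1/6 + 1/7 + 1/8 + 1/9
= 2509/2520
≈ 0.9956

Sum = 2509/2520 ≈ 0.9956


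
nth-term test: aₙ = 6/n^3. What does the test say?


lim(n→∞) 6/n^3 = 0
lim aₙ = 0 → nth-term test is INCONCLUSIVE
(Need other tests; this is actually a convergent p-series with p=3 > 1)

Inconclusive (lim aₙ = 0; need another test)


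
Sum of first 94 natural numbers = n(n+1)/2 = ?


n(n+1)/2 = 94×95/2 = 8930/2 = 4465

Σk = 4465


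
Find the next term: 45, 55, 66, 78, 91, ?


Pattern: triangular numbers: n(n+1)/2
Terms: 45, 55, 66, 78, 91
Next term = 105

Next term = 105


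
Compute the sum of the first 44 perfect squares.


n = 44
n(n+1)(2n+1)/6 = 44×45×89/6
= 176220/6 = 29370

Σk² = 29370


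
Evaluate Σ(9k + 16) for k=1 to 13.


Σ(9k+16) = 9·Σk + 16·n
= 9·91 + 16·13
= 819 + 208 = 1027

Σ = 1027


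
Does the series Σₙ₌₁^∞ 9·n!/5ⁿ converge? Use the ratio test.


aₙ = 9·n!/5^n
a_{n+1}/aₙ = (n+1)!/5^(n+1) × 5^n/n!  (constant 9 cancels)
= (n+1)/5
L = lim(n→∞) (n+1)/5 = ∞
L > 1 → series DIVERGES

Diverges (ratio test: L = ∞ > 1)


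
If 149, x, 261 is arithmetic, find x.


AM = (149 + 261)/2 = 410/2 = 205

AM = 205


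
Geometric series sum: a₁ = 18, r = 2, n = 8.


Sₙ = 18×(2^8 - 1)/(2 - 1)
= 18×(256 - 1)/1
= 18×255/1
= 4590

S_8 = 4590


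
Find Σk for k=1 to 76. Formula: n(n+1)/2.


n(n+1)/2 = 76×77/2 = 5852/2 = 2926

Σk = 2926


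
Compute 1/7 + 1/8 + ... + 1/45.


Σₖ₌7^45 1/k = 1/7 + 1/8 + 1/9 + ... + 1/45
= 2617230034104616867/1345655451257488800
≈ 1.9449

Sum = 2617230034104616867/1345655451257488800 ≈ 1.9449


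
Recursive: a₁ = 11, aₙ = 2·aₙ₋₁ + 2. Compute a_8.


Computing step by step:
a_1 = 11
a_2 = 24
a_3 = 50
a_4 = 102
a_5 = 206
a_6 = 414
a_7 = 830
a_8 = 1662


a_8 = 1662


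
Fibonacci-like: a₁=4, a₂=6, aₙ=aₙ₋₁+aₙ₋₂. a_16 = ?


Computing iteratively: 4, 6, 10, 16, 26, 42, 68, 110, 178, 288, 466, 754, ...
a_16 = 5168

a_16 = 5168


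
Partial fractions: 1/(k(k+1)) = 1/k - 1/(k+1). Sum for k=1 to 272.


1/(k(k+1)) = 1/k - 1/(k+1) (partial fractions)
Telescoping: Σ = 1 - 1/273 = 272/273

Sum = 272/273


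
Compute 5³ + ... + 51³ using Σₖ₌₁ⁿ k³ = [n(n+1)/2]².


Σₖ₌5^51 k³ = [51·52/2]² − [4·5/2]²
= 1758276 − 100 = 1758176

Σk³ = 1758176


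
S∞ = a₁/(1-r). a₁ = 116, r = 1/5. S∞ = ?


S∞ = a₁/(1-r) = 116/(1 - 1/5)
= 116/(4/5)
= 145

S∞ = 145


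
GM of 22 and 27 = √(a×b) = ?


GM = √(22×27) = √594 = 24.3721

GM = 24.3721


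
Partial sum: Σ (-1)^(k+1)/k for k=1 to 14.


S = 1 - 1/2 + 1/3 - 1/4 + 1/5 - 1/6 + 1/7 - 1/8 ± ...
= 0.6587
(Full series converges to +ln(2) ≈ +0.6931)

S_14 = 0.6587


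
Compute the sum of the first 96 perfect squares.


n = 96
n(n+1)(2n+1)/6 = 96×97×193/6
= 1797216/6 = 299536

Σk² = 299536


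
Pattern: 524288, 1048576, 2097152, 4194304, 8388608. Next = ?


Pattern: powers of 2: 2ⁿ
Terms: 524288, 1048576, 2097152, 4194304, 8388608
Next term = 16777216

Next term = 16777216


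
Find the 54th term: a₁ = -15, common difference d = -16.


aₙ = a₁ + (n-1)d
= -15 + (54-1)×-16
= -15 - 848
= -863

a_54 = -863


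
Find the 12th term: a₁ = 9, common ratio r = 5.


aₙ = a₁·r^(n-1)
= 9×5^11
= 9×48828125
= 439453125

a_12 = 439453125


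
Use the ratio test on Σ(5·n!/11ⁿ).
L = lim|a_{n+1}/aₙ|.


aₙ = 5·n!/11^n
a_{n+1}/aₙ = (n+1)!/11^(n+1) × 11^n/n!  (constant 5 cancels)
= (n+1)/11
L = lim(n→∞) (n+1)/11 = ∞
L > 1 → series DIVERGES

Diverges (ratio test: L = ∞ > 1)


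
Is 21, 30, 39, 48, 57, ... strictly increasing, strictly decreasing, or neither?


Differences: 9, 9, 9, 9
All differences > 0 → strictly INCREASING

Monotonically increasing


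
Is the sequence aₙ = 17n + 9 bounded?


aₙ = 17n + 9 → as n→∞, aₙ→∞
No finite upper bound exists
The sequence is UNBOUNDED

Unbounded (aₙ → ∞ as n → ∞)


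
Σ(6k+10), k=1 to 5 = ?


Σ(6k+10) = 6·Σk + 10·n
= 6·15 + 10·5
= 90 + 50 = 140

Σ = 140


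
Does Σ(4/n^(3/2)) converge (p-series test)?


p-series test: Σ c/n^p converges if p > 1, diverges if p ≤ 1 (constant c > 0 doesn't affect convergence).
p = 3/2
3/2 > 1 → CONVERGES

Converges (p = 3/2 > 1)


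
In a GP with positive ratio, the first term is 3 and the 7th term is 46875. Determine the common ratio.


r^(n-1) = aₙ/a₁
r^6 = 46875/3 = 15625
r = 15625^(1/6)
= ±5; taking r > 0 gives r = 5

r = 5


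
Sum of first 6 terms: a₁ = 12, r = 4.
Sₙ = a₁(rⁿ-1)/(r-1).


Sₙ = 12×(4^6 - 1)/(4 - 1)
= 12×(4096 - 1)/3
= 12×4095/3
= 16380

S_6 = 16380


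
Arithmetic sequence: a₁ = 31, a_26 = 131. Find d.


d = (aₙ - a₁)/(n-1)
= (131 - 31)/(26-1)
= 100/25 = 4

d = 4


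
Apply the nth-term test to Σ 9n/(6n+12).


lim(n→∞) 9n/(6n+12) = 9/6 = 3/2  (divide numerator and denominator by n)
lim aₙ = 3/2 ≠ 0 → series DIVERGES

Diverges (lim aₙ = 3/2 ≠ 0)


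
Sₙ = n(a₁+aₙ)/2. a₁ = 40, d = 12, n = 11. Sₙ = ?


aₙ = 40 + (11-1)×12 = 160
Sₙ = n(a₁+aₙ)/2 = 11×(40+160)/2
= 11×200/2 = 1100

S_11 = 1100


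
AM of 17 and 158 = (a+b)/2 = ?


AM = (17 + 158)/2 = 175/2 = 87.5

AM = 87.5


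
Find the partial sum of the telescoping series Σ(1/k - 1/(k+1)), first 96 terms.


Telescoping: adjacent terms cancel.
= 1/1 - 1/97
= 1 - 1/97 = 96/97

Sum = 96/97


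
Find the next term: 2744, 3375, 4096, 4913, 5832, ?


Pattern: perfect cubes: n³
Terms: 2744, 3375, 4096, 4913, 5832
Next term = 6859

Next term = 6859


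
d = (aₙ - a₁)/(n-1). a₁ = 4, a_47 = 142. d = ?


d = (aₙ - a₁)/(n-1)
= (142 - 4)/(47-1)
= 138/46 = 3

d = 3


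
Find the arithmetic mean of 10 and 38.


AM = (10 + 38)/2 = 48/2 = 24

AM = 24


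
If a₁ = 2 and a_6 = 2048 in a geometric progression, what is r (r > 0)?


r^(n-1) = aₙ/a₁
r^5 = 2048/2 = 1024
r = 1024^(1/5)
= 4

r = 4


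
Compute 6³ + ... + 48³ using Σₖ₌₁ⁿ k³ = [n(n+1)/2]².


Σₖ₌6^48 k³ = [48·49/2]² − [5·6/2]²
= 1382976 − 225 = 1382751

Σk³ = 1382751


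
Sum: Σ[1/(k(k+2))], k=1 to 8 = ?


1/(k(k+2)) = (1/2)·(1/k - 1/(k+2)) (partial fractions)
Telescoping: Σ = (1/2)·(1 + 1/2 - 1/9 - 1/10) = 29/45

Sum = 29/45


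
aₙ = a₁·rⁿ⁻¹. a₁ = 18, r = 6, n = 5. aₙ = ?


aₙ = a₁·r^(n-1)
= 18×6^4
= 18×1296
= 23328

a_5 = 23328


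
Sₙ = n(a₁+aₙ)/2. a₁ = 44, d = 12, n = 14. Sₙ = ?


aₙ = 44 + (14-1)×12 = 200
Sₙ = n(a₁+aₙ)/2 = 14×(44+200)/2
= 14×244/2 = 1708

S_14 = 1708


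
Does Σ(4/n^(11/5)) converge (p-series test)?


p-series test: Σ c/n^p converges if p > 1, diverges if p ≤ 1 (constant c > 0 doesn't affect convergence).
p = 11/5
11/5 > 1 → CONVERGES

Converges (p = 11/5 > 1)


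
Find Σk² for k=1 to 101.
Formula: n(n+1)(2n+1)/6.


n = 101
n(n+1)(2n+1)/6 = 101×102×203/6
= 2091306/6 = 348551

Σk² = 348551


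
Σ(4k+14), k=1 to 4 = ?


Σ(4k+14) = 4·Σk + 14·n
= 4·10 + 14·4
= 40 + 56 = 96

Σ = 96


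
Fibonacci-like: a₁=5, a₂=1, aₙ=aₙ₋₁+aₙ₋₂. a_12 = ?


Computing iteratively: 5, 1, 6, 7, 13, 20, 33, 53, 86, 139, 225, 364
a_12 = 364

a_12 = 364


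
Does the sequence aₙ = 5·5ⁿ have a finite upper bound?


aₙ = 5·5ⁿ → as n→∞, aₙ→∞ (since base 5 > 1)
No finite upper bound exists
The sequence is UNBOUNDED

Unbounded (aₙ → ∞ as n → ∞)


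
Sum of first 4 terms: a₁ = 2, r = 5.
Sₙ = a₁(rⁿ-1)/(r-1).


Sₙ = 2×(5^4 - 1)/(5 - 1)
= 2×(625 - 1)/4
= 2×624/4
= 312

S_4 = 312


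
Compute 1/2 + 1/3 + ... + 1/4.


Σₖ₌2^4 1/k = 1/2 + 1/3 + 1/4
= 13/12
≈ 1.0833

Sum = 13/12 ≈ 1.0833


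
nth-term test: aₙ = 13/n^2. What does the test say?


lim(n→∞) 13/n^2 = 0
lim aₙ = 0 → nth-term test is INCONCLUSIVE
(Need other tests; this is actually a convergent p-series with p=2 > 1)

Inconclusive (lim aₙ = 0; need another test)


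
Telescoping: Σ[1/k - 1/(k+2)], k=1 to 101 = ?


Telescoping with gap 2: two head and two tail terms survive.
= (1 + 1/2) - (1/102 + 1/103)
= 3/2 - 1/102 - 1/103 = 7777/5253

Sum = 7777/5253


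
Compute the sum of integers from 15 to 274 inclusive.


Σₖ₌15^274 k = Σₖ₌₁^274 k − Σₖ₌₁^14 k
= 274·275/2 − 14·15/2
= 37675 − 105 = 37570

Σk = 37570


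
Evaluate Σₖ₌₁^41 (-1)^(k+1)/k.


S = 1 - 1/2 + 1/3 - 1/4 + 1/5 - 1/6 + 1/7 - 1/8 ± ...
= 0.7052
(Full series converges to +ln(2) ≈ +0.6931)

S_41 = 0.7052


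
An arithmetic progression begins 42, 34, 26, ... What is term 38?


aₙ = a₁ + (n-1)d
= 42 + (38-1)×-8
= 42 - 296
= -254

a_38 = -254


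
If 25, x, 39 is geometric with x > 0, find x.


GM = √(25×39) = √975 = 31.225

GM = 31.225


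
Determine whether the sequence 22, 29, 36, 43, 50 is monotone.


Differences: 7, 7, 7, 7
All differences > 0 → strictly INCREASING

Monotonically increasing


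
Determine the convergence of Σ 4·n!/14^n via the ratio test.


aₙ = 4·n!/14^n
a_{n+1}/aₙ = (n+1)!/14^(n+1) × 14^n/n!  (constant 4 cancels)
= (n+1)/14
L = lim(n→∞) (n+1)/14 = ∞
L > 1 → series DIVERGES

Diverges (ratio test: L = ∞ > 1)


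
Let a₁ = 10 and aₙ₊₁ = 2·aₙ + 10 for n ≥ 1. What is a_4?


Computing step by step:
a_1 = 10
a_2 = 30
a_3 = 70
a_4 = 150


a_4 = 150


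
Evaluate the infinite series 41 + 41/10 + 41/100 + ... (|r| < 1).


S∞ = a₁/(1-r) = 41/(1 - 1/10)
= 41/(9/10)
= 410/9

S∞ = 410/9


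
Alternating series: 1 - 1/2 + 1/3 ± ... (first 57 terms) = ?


S = 1 - 1/2 + 1/3 - 1/4 + 1/5 - 1/6 + 1/7 - 1/8 ± ...
= 0.7018
(Full series converges to +ln(2) ≈ +0.6931)

S_57 = 0.7018


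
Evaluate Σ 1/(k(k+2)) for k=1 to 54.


1/(k(k+2)) = (1/2)·(1/k - 1/(k+2)) (partial fractions)
Telescoping: Σ = (1/2)·(1 + 1/2 - 1/55 - 1/56) = 4509/6160

Sum = 4509/6160


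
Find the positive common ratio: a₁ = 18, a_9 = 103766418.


r^(n-1) = aₙ/a₁
r^8 = 103766418/18 = 5764801
r = 5764801^(1/8)
= ±7; taking r > 0 gives r = 7

r = 7


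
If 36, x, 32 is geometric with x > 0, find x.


GM = √(36×32) = √1152 = 33.9411

GM = 33.9411


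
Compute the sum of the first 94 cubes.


n(n+1)/2 = 94×95/2 = 4465
Σk³ = 4465² = 19936225

Σk³ = 19936225


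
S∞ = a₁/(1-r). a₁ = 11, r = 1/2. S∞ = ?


S∞ = a₁/(1-r) = 11/(1 - 1/2)
= 11/(1/2)
= 22

S∞ = 22


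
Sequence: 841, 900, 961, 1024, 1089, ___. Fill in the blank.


Pattern: perfect squares: n²
Terms: 841, 900, 961, 1024, 1089
Next term = 1156

Next term = 1156


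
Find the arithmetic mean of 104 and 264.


AM = (104 + 264)/2 = 368/2 = 184

AM = 184


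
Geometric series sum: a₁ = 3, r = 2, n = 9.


Sₙ = 3×(2^9 - 1)/(2 - 1)
= 3×(512 - 1)/1
= 3×511/1
= 1533

S_9 = 1533


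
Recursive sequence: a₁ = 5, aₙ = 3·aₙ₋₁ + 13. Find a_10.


Computing step by step:
a_1 = 5
a_2 = 28
a_3 = 97
a_4 = 304
a_5 = 925
a_6 = 2788
a_7 = 8377
a_8 = 25144
a_9 = 75445
a_10 = 226348


a_10 = 226348


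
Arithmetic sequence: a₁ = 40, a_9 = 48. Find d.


d = (aₙ - a₁)/(n-1)
= (48 - 40)/(9-1)
= 8/8 = 1

d = 1


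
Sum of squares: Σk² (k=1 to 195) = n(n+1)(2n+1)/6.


n = 195
n(n+1)(2n+1)/6 = 195×196×391/6
= 14944020/6 = 2490670

Σk² = 2490670


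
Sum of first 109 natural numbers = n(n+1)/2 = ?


n(n+1)/2 = 109×110/2 = 11990/2 = 5995

Σk = 5995


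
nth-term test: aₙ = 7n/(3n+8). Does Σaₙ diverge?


lim(n→∞) 7n/(3n+8) = 7/3 = 7/3  (divide numerator and denominator by n)
lim aₙ = 7/3 ≠ 0 → series DIVERGES

Diverges (lim aₙ = 7/3 ≠ 0)


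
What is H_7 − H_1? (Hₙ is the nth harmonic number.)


Σₖ₌2^7 1/k = 1/2 + 1/3 + 1/4 + 1/5 + 1/6 + 1/7
= 223/140
≈ 1.5929

Sum = 223/140 ≈ 1.5929


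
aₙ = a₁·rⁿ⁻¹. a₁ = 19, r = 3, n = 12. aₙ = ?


aₙ = a₁·r^(n-1)
= 19×3^11
= 19×177147
= 3365793

a_12 = 3365793


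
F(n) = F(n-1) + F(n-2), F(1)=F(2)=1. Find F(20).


Fibonacci sequence: 1, 1, 2, 3, 5, 8, 13, 21, 34, 55, 89, ...
F(20) = 6765

F(20) = 6765


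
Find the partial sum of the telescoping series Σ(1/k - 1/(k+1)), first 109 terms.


Telescoping: adjacent terms cancel.
= 1/1 - 1/110
= 1 - 1/110 = 109/110

Sum = 109/110


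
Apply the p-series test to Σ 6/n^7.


p-series test: Σ c/n^p converges if p > 1, diverges if p ≤ 1 (constant c > 0 doesn't affect convergence).
p = 7
7 > 1 → CONVERGES

Converges (p = 7 > 1)


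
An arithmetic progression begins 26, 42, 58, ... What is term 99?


aₙ = a₁ + (n-1)d
= 26 + (99-1)×16
= 26 + 1568
= 1594

a_99 = 1594


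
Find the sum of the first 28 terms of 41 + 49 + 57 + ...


aₙ = 41 + (28-1)×8 = 257
Sₙ = n(a₁+aₙ)/2 = 28×(41+257)/2
= 28×298/2 = 4172

S_28 = 4172


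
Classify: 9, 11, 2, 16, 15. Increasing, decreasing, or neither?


Differences: 2, -9, 14, -1
Difference at position 1 is +2 (> 0) but position 2 is -9 (< 0) — sequence both rises and falls
→ NOT monotonic

Not monotonic


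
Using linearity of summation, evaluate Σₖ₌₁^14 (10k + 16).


Σ(10k+16) = 10·Σk + 16·n
= 10·105 + 16·14
= 1050 + 224 = 1274

Σ = 1274


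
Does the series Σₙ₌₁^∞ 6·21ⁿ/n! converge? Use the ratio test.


aₙ = 6·21^n/n!
a_{n+1}/aₙ = 21^(n+1)/(n+1)! × n!/21^n  (constant 6 cancels)
= 21/(n+1)
L = lim(n→∞) 21/(n+1) = 0
L < 1 → series CONVERGES

Converges (ratio test: L = 0 < 1)


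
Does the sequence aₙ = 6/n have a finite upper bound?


a₁ = 6, a₂ = 6/2, a₃ = 6/3, ...
0 < aₙ ≤ 6 for all n ≥ 1
Lower bound: 0, Upper bound: 6
The sequence IS bounded

Bounded (0 < aₙ ≤ 6)


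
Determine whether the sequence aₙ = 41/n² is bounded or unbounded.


a₁ = 41, a₂ = 41/4, a₃ = 41/9, ...
0 < aₙ ≤ 41 for all n ≥ 1
The sequence IS bounded

Bounded (0 < aₙ ≤ 41)


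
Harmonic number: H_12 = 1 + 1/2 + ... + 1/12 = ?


H_12 = 1/1 + 1/2 + 1/3 + ... + 1/12
= 86021/27720
≈ 3.1032

H_12 = 86021/27720 ≈ 3.1032


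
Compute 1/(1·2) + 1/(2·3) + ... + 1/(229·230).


1/(k(k+1)) = 1/k - 1/(k+1) (partial fractions)
Telescoping: Σ = 1 - 1/230 = 229/230

Sum = 229/230


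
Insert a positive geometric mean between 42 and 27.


GM = √(42×27) = √1134 = 33.6749

GM = 33.6749


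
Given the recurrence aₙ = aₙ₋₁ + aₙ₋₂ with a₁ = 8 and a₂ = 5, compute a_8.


Computing iteratively: 8, 5, 13, 18, 31, 49, 80, 129
a_8 = 129

a_8 = 129


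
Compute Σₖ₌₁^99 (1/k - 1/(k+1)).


Telescoping: adjacent terms cancel.
= 1/1 - 1/100
= 1 - 1/100 = 99/100

Sum = 99/100


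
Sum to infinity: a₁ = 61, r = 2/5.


S∞ = a₁/(1-r) = 61/(1 - 2/5)
= 61/(3/5)
= 305/3

S∞ = 305/3


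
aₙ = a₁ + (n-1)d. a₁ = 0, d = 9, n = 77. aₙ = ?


aₙ = a₁ + (n-1)d
= 0 + (77-1)×9
= 0 + 684
= 684

a_77 = 684


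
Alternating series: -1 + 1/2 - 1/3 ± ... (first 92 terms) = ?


S = -1 + 1/2 - 1/3 + 1/4 - 1/5 + 1/6 - 1/7 + 1/8 ± ...
= -0.6877
(Full series converges to -ln(2) ≈ -0.6931)

S_92 = -0.6877


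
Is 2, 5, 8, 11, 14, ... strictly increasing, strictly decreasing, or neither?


Differences: 3, 3, 3, 3
All differences > 0 → strictly INCREASING

Monotonically increasing


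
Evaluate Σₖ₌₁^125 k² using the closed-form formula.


n = 125
n(n+1)(2n+1)/6 = 125×126×251/6
= 3953250/6 = 658875

Σk² = 658875


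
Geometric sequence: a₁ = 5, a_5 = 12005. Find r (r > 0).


r^(n-1) = aₙ/a₁
r^4 = 12005/5 = 2401
r = 2401^(1/4)
= ±7; taking r > 0 gives r = 7

r = 7


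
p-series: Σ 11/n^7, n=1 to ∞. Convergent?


p-series test: Σ c/n^p converges if p > 1, diverges if p ≤ 1 (constant c > 0 doesn't affect convergence).
p = 7
7 > 1 → CONVERGES

Converges (p = 7 > 1)


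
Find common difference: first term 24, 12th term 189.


d = (aₙ - a₁)/(n-1)
= (189 - 24)/(12-1)
= 165/11 = 15

d = 15


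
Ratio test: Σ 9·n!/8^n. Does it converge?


aₙ = 9·n!/8^n
a_{n+1}/aₙ = (n+1)!/8^(n+1) × 8^n/n!  (constant 9 cancels)
= (n+1)/8
L = lim(n→∞) (n+1)/8 = ∞
L > 1 → series DIVERGES

Diverges (ratio test: L = ∞ > 1)


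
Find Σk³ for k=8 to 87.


Σₖ₌8^87 k³ = [87·88/2]² − [7·8/2]²
= 14653584 − 784 = 14652800

Σk³ = 14652800


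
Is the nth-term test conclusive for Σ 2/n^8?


lim(n→∞) 2/n^8 = 0
lim aₙ = 0 → nth-term test is INCONCLUSIVE
(Need other tests; this is actually a convergent p-series with p=8 > 1)

Inconclusive (lim aₙ = 0; need another test)


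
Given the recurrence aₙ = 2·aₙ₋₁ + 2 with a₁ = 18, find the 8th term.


Computing step by step:
a_1 = 18
a_2 = 38
a_3 = 78
a_4 = 158
a_5 = 318
a_6 = 638
a_7 = 1278
a_8 = 2558


a_8 = 2558


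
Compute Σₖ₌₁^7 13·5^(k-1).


Sₙ = 13×(5^7 - 1)/(5 - 1)
= 13×(78125 - 1)/4
= 13×78124/4
= 253903

S_7 = 253903


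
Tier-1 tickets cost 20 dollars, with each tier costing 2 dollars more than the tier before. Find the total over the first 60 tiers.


aₙ = 20 + (60-1)×2 = 138
Sₙ = n(a₁+aₙ)/2 = 60×(20+138)/2
= 60×158/2 = 4740

S_60 = 4740


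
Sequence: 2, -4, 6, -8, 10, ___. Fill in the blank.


Pattern: alternating sign, magnitude arithmetic (d=2)
Terms: 2, -4, 6, -8, 10
Next term = -12

Next term = -12


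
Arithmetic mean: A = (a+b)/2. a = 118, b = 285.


AM = (118 + 285)/2 = 403/2 = 201.5

AM = 201.5


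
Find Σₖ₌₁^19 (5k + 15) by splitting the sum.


Σ(5k+15) = 5·Σk + 15·n
= 5·190 + 15·19
= 950 + 285 = 1235

Σ = 1235


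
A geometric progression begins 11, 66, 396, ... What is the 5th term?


aₙ = a₁·r^(n-1)
= 11×6^4
= 11×1296
= 14256

a_5 = 14256


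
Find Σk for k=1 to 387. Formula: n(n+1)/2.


n(n+1)/2 = 387×388/2 = 150156/2 = 75078

Σk = 75078


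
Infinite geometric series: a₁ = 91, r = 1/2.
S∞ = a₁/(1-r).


S∞ = a₁/(1-r) = 91/(1 - 1/2)
= 91/(1/2)
= 182

S∞ = 182


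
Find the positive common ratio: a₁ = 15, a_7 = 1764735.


r^(n-1) = aₙ/a₁
r^6 = 1764735/15 = 117649
r = 117649^(1/6)
= ±7; taking r > 0 gives r = 7

r = 7


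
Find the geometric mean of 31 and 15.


GM = √(31×15) = √465 = 21.5639

GM = 21.5639


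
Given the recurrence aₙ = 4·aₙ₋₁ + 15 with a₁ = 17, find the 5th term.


Computing step by step:
a_1 = 17
a_2 = 83
a_3 = 347
a_4 = 1403
a_5 = 5627


a_5 = 5627


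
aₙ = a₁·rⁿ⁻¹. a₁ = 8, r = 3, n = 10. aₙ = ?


aₙ = a₁·r^(n-1)
= 8×3^9
= 8×19683
= 157464

a_10 = 157464


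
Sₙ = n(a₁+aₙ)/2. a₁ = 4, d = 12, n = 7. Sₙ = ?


aₙ = 4 + (7-1)×12 = 76
Sₙ = n(a₁+aₙ)/2 = 7×(4+76)/2
= 7×80/2 = 280

S_7 = 280


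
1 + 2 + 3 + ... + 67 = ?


n(n+1)/2 = 67×68/2 = 4556/2 = 2278

Σk = 2278


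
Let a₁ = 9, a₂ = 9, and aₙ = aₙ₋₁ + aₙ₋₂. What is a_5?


Computing iteratively: 9, 9, 18, 27, 45
a_5 = 45

a_5 = 45


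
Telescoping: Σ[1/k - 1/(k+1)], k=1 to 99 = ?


Telescoping: adjacent terms cancel.
= 1/1 - 1/100
= 1 - 1/100 = 99/100

Sum = 99/100


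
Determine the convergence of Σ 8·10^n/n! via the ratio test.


aₙ = 8·10^n/n!
a_{n+1}/aₙ = 10^(n+1)/(n+1)! × n!/10^n  (constant 8 cancels)
= 10/(n+1)
L = lim(n→∞) 10/(n+1) = 0
L < 1 → series CONVERGES

Converges (ratio test: L = 0 < 1)


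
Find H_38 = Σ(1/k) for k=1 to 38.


H_38 = 1/1 + 1/2 + 1/3 + ... + 1/38
= 2053580969474233/485721041551200
≈ 4.2279

H_38 = 2053580969474233/485721041551200 ≈ 4.2279


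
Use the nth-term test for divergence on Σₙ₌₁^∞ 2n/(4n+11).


lim(n→∞) 2n/(4n+11) = 2/4 = 1/2  (divide numerator and denominator by n)
lim aₙ = 1/2 ≠ 0 → series DIVERGES

Diverges (lim aₙ = 1/2 ≠ 0)


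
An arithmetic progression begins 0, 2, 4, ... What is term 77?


aₙ = a₁ + (n-1)d
= 0 + (77-1)×2
= 0 + 152
= 152

a_77 = 152


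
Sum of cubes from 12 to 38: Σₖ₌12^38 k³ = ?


Σₖ₌12^38 k³ = [38·39/2]² − [11·12/2]²
= 549081 − 4356 = 544725

Σk³ = 544725


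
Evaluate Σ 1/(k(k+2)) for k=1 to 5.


1/(k(k+2)) = (1/2)·(1/k - 1/(k+2)) (partial fractions)
Telescoping: Σ = (1/2)·(1 + 1/2 - 1/6 - 1/7) = 25/42

Sum = 25/42


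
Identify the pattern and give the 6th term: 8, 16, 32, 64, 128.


Pattern: powers of 2: 2ⁿ
Terms: 8, 16, 32, 64, 128
Next term = 256

Next term = 256


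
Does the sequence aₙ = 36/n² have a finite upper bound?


a₁ = 36, a₂ = 36/4, a₃ = 36/9, ...
0 < aₙ ≤ 36 for all n ≥ 1
The sequence IS bounded

Bounded (0 < aₙ ≤ 36)


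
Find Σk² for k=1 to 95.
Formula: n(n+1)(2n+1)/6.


n = 95
n(n+1)(2n+1)/6 = 95×96×191/6
= 1741920/6 = 290320

Σk² = 290320


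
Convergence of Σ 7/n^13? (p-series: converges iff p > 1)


p-series test: Σ c/n^p converges if p > 1, diverges if p ≤ 1 (constant c > 0 doesn't affect convergence).
p = 13
13 > 1 → CONVERGES

Converges (p = 13 > 1)


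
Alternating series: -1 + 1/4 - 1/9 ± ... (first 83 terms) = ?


S = -1 + 1/4 - 1/9 + 1/16 - 1/25 + 1/36 - 1/49 + 1/64 ± ...
= -0.8225
(Full series converges to -π²/12 ≈ -0.8225)

S_83 = -0.8225


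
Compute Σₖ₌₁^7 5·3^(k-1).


Sₙ = 5×(3^7 - 1)/(3 - 1)
= 5×(2187 - 1)/2
= 5×2186/2
= 5465

S_7 = 5465


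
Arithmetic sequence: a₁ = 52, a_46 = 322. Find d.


d = (aₙ - a₁)/(n-1)
= (322 - 52)/(46-1)
= 270/45 = 6

d = 6


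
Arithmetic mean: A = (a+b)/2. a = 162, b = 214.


AM = (162 + 214)/2 = 376/2 = 188

AM = 188


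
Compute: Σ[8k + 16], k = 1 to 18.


Σ(8k+16) = 8·Σk + 16·n
= 8·171 + 16·18
= 1368 + 288 = 1656

Σ = 1656


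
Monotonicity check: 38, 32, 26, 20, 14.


Differences: -6, -6, -6, -6
All differences < 0 → strictly DECREASING

Monotonically decreasing


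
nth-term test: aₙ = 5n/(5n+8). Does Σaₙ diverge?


lim(n→∞) 5n/(5n+8) = 5/5 = 1  (divide numerator and denominator by n)
lim aₙ = 1 ≠ 0 → series DIVERGES

Diverges (lim aₙ = 1 ≠ 0)


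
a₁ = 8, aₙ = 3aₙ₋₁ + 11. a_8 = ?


Computing step by step:
a_1 = 8
a_2 = 35
a_3 = 116
a_4 = 359
a_5 = 1088
a_6 = 3275
a_7 = 9836
a_8 = 29519


a_8 = 29519


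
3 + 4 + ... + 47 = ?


Σₖ₌3^47 k = Σₖ₌₁^47 k − Σₖ₌₁^2 k
= 47·48/2 − 2·3/2
= 1128 − 3 = 1125

Σk = 1125


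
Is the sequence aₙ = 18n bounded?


aₙ = 18n → as n→∞, aₙ→∞
No finite upper bound exists
The sequence is UNBOUNDED

Unbounded (aₙ → ∞ as n → ∞)


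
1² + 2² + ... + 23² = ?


n = 23
n(n+1)(2n+1)/6 = 23×24×47/6
= 25944/6 = 4324

Σk² = 4324


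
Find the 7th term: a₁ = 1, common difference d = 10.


aₙ = a₁ + (n-1)d
= 1 + (7-1)×10
= 1 + 60
= 61

a_7 = 61


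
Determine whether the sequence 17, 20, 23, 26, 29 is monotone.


Differences: 3, 3, 3, 3
All differences > 0 → strictly INCREASING

Monotonically increasing


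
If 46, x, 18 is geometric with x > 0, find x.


GM = √(46×18) = √828 = 28.775

GM = 28.775


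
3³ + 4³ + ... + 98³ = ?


Σₖ₌3^98 k³ = [98·99/2]² − [2·3/2]²
= 23532201 − 9 = 23532192

Σk³ = 23532192


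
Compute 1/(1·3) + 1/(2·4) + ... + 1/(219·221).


1/(k(k+2)) = (1/2)·(1/k - 1/(k+2)) (partial fractions)
Telescoping: Σ = (1/2)·(1 + 1/2 - 1/220 - 1/221) = 72489/97240

Sum = 72489/97240


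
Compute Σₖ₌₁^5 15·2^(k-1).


Sₙ = 15×(2^5 - 1)/(2 - 1)
= 15×(32 - 1)/1
= 15×31/1
= 465

S_5 = 465


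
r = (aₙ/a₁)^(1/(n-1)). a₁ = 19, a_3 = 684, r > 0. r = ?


r^(n-1) = aₙ/a₁
r^2 = 684/19 = 36
r = 36^(1/2)
= ±6; taking r > 0 gives r = 6

r = 6


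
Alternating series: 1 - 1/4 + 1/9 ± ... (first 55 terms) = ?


S = 1 - 1/4 + 1/9 - 1/16 + 1/25 - 1/36 + 1/49 - 1/64 ± ...
= 0.8226
(Full series converges to +π²/12 ≈ +0.8225)

S_55 = 0.8226


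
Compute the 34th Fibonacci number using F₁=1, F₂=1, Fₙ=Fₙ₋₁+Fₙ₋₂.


Fibonacci sequence: 1, 1, 2, 3, 5, 8, 13, 21, 34, 55, 89, ...
F(34) = 5702887

F(34) = 5702887


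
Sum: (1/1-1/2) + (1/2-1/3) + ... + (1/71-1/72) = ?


Telescoping: adjacent terms cancel.
= 1/1 - 1/72
= 1 - 1/72 = 71/72

Sum = 71/72


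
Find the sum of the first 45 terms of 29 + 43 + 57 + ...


aₙ = 29 + (45-1)×14 = 645
Sₙ = n(a₁+aₙ)/2 = 45×(29+645)/2
= 45×674/2 = 15165

S_45 = 15165


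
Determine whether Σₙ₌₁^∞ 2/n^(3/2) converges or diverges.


p-series test: Σ c/n^p converges if p > 1, diverges if p ≤ 1 (constant c > 0 doesn't affect convergence).
p = 3/2
3/2 > 1 → CONVERGES

Converges (p = 3/2 > 1)


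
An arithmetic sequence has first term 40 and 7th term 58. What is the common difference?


d = (aₙ - a₁)/(n-1)
= (58 - 40)/(7-1)
= 18/6 = 3

d = 3


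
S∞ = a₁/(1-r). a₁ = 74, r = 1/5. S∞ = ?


S∞ = a₁/(1-r) = 74/(1 - 1/5)
= 74/(4/5)
= 185/2

S∞ = 185/2


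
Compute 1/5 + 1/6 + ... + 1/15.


Σₖ₌5^15 1/k = 1/5 + 1/6 + 1/7 + ... + 1/15
= 445007/360360
≈ 1.2349

Sum = 445007/360360 ≈ 1.2349


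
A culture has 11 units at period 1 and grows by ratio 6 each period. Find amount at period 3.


aₙ = a₁·r^(n-1)
= 11×6^2
= 11×36
= 396

a_3 = 396


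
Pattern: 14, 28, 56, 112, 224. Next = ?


Pattern: geometric (r=2)
Terms: 14, 28, 56, 112, 224
Next term = 448

Next term = 448


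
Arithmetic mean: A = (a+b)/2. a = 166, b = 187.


AM = (166 + 187)/2 = 353/2 = 176.5

AM = 176.5


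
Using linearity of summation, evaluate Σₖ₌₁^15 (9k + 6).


Σ(9k+6) = 9·Σk + 6·n
= 9·120 + 6·15
= 1080 + 90 = 1170

Σ = 1170


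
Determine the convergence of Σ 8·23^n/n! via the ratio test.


aₙ = 8·23^n/n!
a_{n+1}/aₙ = 23^(n+1)/(n+1)! × n!/23^n  (constant 8 cancels)
= 23/(n+1)
L = lim(n→∞) 23/(n+1) = 0
L < 1 → series CONVERGES

Converges (ratio test: L = 0 < 1)


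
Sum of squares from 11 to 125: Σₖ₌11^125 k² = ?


Σₖ₌11^125 k² = Σₖ₌₁^125 k² − Σₖ₌₁^10 k²
= 125·126·251/6 − 10·11·21/6
= 658875 − 385 = 658490

Σk² = 658490


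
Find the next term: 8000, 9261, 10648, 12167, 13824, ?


Pattern: perfect cubes: n³
Terms: 8000, 9261, 10648, 12167, 13824
Next term = 15625

Next term = 15625


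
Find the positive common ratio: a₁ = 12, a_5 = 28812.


r^(n-1) = aₙ/a₁
r^4 = 28812/12 = 2401
r = 2401^(1/4)
= ±7; taking r > 0 gives r = 7

r = 7


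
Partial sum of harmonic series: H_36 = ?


H_36 = 1/1 + 1/2 + 1/3 + ... + 1/36
= 54801925434709/13127595717600
≈ 4.1746

H_36 = 54801925434709/13127595717600 ≈ 4.1746


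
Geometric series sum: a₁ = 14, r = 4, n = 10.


Sₙ = 14×(4^10 - 1)/(4 - 1)
= 14×(1048576 - 1)/3
= 14×1048575/3
= 4893350

S_10 = 4893350


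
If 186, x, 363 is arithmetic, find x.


AM = (186 + 363)/2 = 549/2 = 274.5

AM = 274.5


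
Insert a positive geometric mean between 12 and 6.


GM = √(12×6) = √72 = 8.4853

GM = 8.4853


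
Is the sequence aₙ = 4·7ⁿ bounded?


aₙ = 4·7ⁿ → as n→∞, aₙ→∞ (since base 7 > 1)
No finite upper bound exists
The sequence is UNBOUNDED

Unbounded (aₙ → ∞ as n → ∞)


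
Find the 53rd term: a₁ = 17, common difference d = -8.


aₙ = a₁ + (n-1)d
= 17 + (53-1)×-8
= 17 - 416
= -399

a_53 = -399


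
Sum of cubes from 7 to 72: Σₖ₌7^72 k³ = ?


Σₖ₌7^72 k³ = [72·73/2]² − [6·7/2]²
= 6906384 − 441 = 6905943

Σk³ = 6905943


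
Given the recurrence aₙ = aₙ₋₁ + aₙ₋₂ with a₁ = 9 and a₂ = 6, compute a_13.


Computing iteratively: 9, 6, 15, 21, 36, 57, 93, 150, 243, 393, 636, 1029, ...
a_13 = 1665

a_13 = 1665


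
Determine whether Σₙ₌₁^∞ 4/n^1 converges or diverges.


p-series test: Σ c/n^p converges if p > 1, diverges if p ≤ 1 (constant c > 0 doesn't affect convergence).
p = 1
1 ≤ 1 → DIVERGES

Diverges (p = 1 ≤ 1)


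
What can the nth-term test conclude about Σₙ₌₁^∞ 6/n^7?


lim(n→∞) 6/n^7 = 0
lim aₙ = 0 → nth-term test is INCONCLUSIVE
(Need other tests; this is actually a convergent p-series with p=7 > 1)

Inconclusive (lim aₙ = 0; need another test)


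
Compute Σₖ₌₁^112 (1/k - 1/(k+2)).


Telescoping with gap 2: two head and two tail terms survive.
= (1 + 1/2) - (1/113 + 1/114)
= 3/2 - 1/113 - 1/114 = 9548/6441

Sum = 9548/6441


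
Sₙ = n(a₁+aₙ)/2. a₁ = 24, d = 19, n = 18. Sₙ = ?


aₙ = 24 + (18-1)×19 = 347
Sₙ = n(a₁+aₙ)/2 = 18×(24+347)/2
= 18×371/2 = 3339

S_18 = 3339


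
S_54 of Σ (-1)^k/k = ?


S = -1 + 1/2 - 1/3 + 1/4 - 1/5 + 1/6 - 1/7 + 1/8 ± ...
= -0.684
(Full series converges to -ln(2) ≈ -0.6931)

S_54 = -0.684


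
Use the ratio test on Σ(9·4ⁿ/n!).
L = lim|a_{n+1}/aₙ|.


aₙ = 9·4^n/n!
a_{n+1}/aₙ = 4^(n+1)/(n+1)! × n!/4^n  (constant 9 cancels)
= 4/(n+1)
L = lim(n→∞) 4/(n+1) = 0
L < 1 → series CONVERGES

Converges (ratio test: L = 0 < 1)


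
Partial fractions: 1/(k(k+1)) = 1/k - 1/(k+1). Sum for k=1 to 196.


1/(k(k+1)) = 1/k - 1/(k+1) (partial fractions)
Telescoping: Σ = 1 - 1/197 = 196/197

Sum = 196/197


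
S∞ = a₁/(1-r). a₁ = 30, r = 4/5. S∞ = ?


S∞ = a₁/(1-r) = 30/(1 - 4/5)
= 30/(1/5)
= 150

S∞ = 150


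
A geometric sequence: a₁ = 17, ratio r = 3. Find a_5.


aₙ = a₁·r^(n-1)
= 17×3^4
= 17×81
= 1377

a_5 = 1377


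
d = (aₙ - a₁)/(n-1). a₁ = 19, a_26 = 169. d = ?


d = (aₙ - a₁)/(n-1)
= (169 - 19)/(26-1)
= 150/25 = 6

d = 6


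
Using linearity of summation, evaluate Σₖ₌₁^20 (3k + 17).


Σ(3k+17) = 3·Σk + 17·n
= 3·210 + 17·20
= 630 + 340 = 970

Σ = 970


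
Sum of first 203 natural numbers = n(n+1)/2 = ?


n(n+1)/2 = 203×204/2 = 41412/2 = 20706

Σk = 20706


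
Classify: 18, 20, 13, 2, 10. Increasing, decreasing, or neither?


Differences: 2, -7, -11, 8
Difference at position 1 is +2 (> 0) but position 2 is -7 (< 0) — sequence both rises and falls
→ NOT monotonic

Not monotonic


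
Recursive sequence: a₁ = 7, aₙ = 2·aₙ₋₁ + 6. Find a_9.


Computing step by step:
a_1 = 7
a_2 = 20
a_3 = 46
a_4 = 98
a_5 = 202
a_6 = 410
a_7 = 826
a_8 = 1658
a_9 = 3322


a_9 = 3322


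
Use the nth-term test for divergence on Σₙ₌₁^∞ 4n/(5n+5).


lim(n→∞) 4n/(5n+5) = 4/5 = 4/5  (divide numerator and denominator by n)
lim aₙ = 4/5 ≠ 0 → series DIVERGES

Diverges (lim aₙ = 4/5 ≠ 0)


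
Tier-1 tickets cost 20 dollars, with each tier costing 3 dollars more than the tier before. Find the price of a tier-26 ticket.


aₙ = a₁ + (n-1)d
= 20 + (26-1)×3
= 20 + 75
= 95

a_26 = 95


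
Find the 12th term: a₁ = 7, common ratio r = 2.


aₙ = a₁·r^(n-1)
= 7×2^11
= 7×2048
= 14336

a_12 = 14336


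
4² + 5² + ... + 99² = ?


Σₖ₌4^99 k² = Σₖ₌₁^99 k² − Σₖ₌₁^3 k²
= 99·100·199/6 − 3·4·7/6
= 328350 − 14 = 328336

Σk² = 328336


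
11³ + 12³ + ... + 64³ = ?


Σₖ₌11^64 k³ = [64·65/2]² − [10·11/2]²
= 4326400 − 3025 = 4323375

Σk³ = 4323375


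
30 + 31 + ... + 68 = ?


Σₖ₌30^68 k = Σₖ₌₁^68 k − Σₖ₌₁^29 k
= 68·69/2 − 29·30/2
= 2346 − 435 = 1911

Σk = 1911


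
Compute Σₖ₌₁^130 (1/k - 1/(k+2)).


Telescoping with gap 2: two head and two tail terms survive.
= (1 + 1/2) - (1/131 + 1/132)
= 3/2 - 1/131 - 1/132 = 25675/17292

Sum = 25675/17292


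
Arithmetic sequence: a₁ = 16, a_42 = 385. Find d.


d = (aₙ - a₁)/(n-1)
= (385 - 16)/(42-1)
= 369/41 = 9

d = 9


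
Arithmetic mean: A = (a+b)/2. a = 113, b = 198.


AM = (113 + 198)/2 = 311/2 = 155.5

AM = 155.5


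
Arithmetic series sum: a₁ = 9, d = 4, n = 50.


aₙ = 9 + (50-1)×4 = 205
Sₙ = n(a₁+aₙ)/2 = 50×(9+205)/2
= 50×214/2 = 5350

S_50 = 5350


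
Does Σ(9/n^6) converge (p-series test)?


p-series test: Σ c/n^p converges if p > 1, diverges if p ≤ 1 (constant c > 0 doesn't affect convergence).
p = 6
6 > 1 → CONVERGES

Converges (p = 6 > 1)


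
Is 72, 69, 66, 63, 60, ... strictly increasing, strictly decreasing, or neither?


Differences: -3, -3, -3, -3
All differences < 0 → strictly DECREASING

Monotonically decreasing


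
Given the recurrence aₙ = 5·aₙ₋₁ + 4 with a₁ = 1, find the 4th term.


Computing step by step:
a_1 = 1
a_2 = 9
a_3 = 49
a_4 = 249


a_4 = 249
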